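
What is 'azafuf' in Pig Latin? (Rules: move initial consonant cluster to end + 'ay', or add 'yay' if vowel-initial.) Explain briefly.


'azafuf' starts with a vowel, so add 'yay': 'azafufyay'.

azafufyay


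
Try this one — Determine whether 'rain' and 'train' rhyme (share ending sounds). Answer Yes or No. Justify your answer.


Rime (stressed vowel + following sounds) of 'rain': -ain = /eɪn/
Rime of 'train': -ain = /eɪn/
/eɪn/ and /eɪn/ are the same ending sound, so the words rhyme.

Yes


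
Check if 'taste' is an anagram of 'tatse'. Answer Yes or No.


Sorted letters of 'taste': 'aestt'
Sorted letters of 'tatse': 'aestt'
They match.

Yes


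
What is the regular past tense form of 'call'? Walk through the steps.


Apply rule: Add -ed. 'call' becomes 'called'.

called


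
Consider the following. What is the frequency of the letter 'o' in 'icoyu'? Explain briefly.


Letter 'o' in 'icoyu': found at position(s) 3 = 1 occurrence(s).

1


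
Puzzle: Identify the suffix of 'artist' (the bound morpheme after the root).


The word 'artist' = 'art' (root) + '-ist' (suffix). The suffix is '-ist'.

ist


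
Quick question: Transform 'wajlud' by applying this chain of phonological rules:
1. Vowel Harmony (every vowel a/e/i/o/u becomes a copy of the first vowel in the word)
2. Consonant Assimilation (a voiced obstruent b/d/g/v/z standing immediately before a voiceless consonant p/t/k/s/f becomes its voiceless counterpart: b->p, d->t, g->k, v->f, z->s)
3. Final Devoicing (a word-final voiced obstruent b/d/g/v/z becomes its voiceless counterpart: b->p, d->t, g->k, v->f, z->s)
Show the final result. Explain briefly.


Starting form: 'wajlud'
Rule 1: Vowel Harmony: all vowels become 'a' (matching first vowel). 'wajlud' -> 'wajlad'
Rule 2: Consonant Assimilation: no voiced obstruent (b/d/g/v/z) stands immediately before a voiceless consonant (p/t/k/s/f). No change.
Rule 3: Final Devoicing: word-final voiced obstruent 'd' becomes voiceless 't'. 'wajlad' -> 'wajlat'
Final form: 'wajlat'

wajlat


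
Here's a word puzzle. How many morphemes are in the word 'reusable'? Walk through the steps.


Decomposition: re- (prefix) + use (root) + -able (suffix) = 3 morpheme(s)

3 morphemes


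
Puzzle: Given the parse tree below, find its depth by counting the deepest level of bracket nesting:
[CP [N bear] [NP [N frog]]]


Count bracket nesting levels:
'[' at pos 0: depth = 1
'[' at pos 4: depth = 2
'[' at pos 13: depth = 2
'[' at pos 17: depth = 3
Maximum depth reached: 3

3


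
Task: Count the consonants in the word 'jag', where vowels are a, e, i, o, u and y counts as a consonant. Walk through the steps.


Consonants in 'jag': j, g = 2 consonants.

2


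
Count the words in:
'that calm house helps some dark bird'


Split into words: that | calm | house | helps | some | dark | bird = 7 words.

7


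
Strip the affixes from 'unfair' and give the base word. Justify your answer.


Remove prefix 'un' from 'unfair' to get root 'fair'.

fair


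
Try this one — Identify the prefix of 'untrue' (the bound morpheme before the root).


The word 'untrue' = 'un' (prefix) + 'true' (root). The prefix is 'un'.

un


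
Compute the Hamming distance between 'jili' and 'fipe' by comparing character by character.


Alignment:
Position 1: 'j' vs 'f' = DIFFER
Position 2: 'i' vs 'i' = match
Position 3: 'l' vs 'p' = DIFFER
Position 4: 'i' vs 'e' = DIFFER
Total differences: 3

3


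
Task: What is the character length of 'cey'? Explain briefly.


Spell out 'cey' and number each letter: c(1), e(2), y(3). Total: 3 letters.

3


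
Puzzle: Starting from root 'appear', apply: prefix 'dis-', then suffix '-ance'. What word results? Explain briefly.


Step 1: Add prefix 'dis-' to 'appear' = 'disappear'
Step 2: Add suffix '-ance' to 'disappear' = 'disappearance'

disappearance


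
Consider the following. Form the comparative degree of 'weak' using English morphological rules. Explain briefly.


Apply comparative formation (add -er): 'weak' -> 'weaker'.

weaker


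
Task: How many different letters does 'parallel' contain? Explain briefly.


Unique letters in 'parallel': {a, e, l, p, r} = 5 distinct letters.

5


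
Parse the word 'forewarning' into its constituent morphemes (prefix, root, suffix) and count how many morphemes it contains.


Step 1: Identify prefix: 'fore' (meaning: before/front)
Step 2: Identify root: 'warn'
Step 3: Identify suffix(es): 'ing'
Decomposition: fore- (prefix: before/front) + warn (root) + -ing (suffix: ongoing action)
Total morphemes: 3

3 morphemes (fore- (prefix: before/front) + warn (root) + -ing (suffix: ongoing action))


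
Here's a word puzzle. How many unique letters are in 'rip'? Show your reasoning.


Unique letters in 'rip': {i, p, r} = 3 distinct letters.

3


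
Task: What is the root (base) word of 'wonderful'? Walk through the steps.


Remove suffix '-ful' from 'wonderful' to get root 'wonder'.

wonder


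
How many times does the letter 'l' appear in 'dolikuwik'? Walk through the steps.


Letter 'l' in 'dolikuwik': found at position(s) 3 = 1 occurrence(s).

1


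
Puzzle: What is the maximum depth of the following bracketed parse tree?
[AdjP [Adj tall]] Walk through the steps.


Count bracket nesting levels:
'[' at pos 0: depth = 1
'[' at pos 6: depth = 2
Maximum depth reached: 2

2


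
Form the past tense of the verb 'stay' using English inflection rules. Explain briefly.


Apply rule: Add -ed. 'stay' becomes 'stayed'.

stayed


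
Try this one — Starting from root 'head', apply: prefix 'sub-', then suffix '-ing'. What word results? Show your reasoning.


Step 1: Add prefix 'sub-' to 'head' = 'subhead'
Step 2: Add suffix '-ing' to 'subhead' = 'subheading'

subheading


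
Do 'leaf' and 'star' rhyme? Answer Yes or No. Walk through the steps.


Rime (stressed vowel + following sounds) of 'leaf': -eaf = /iːf/
Rime of 'star': -ar = /ɑːr/
/iːf/ and /ɑːr/ are different ending sounds, so the words do not rhyme.

No


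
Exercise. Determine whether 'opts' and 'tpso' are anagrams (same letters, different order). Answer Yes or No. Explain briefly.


Sorted letters of 'opts': 'opst'
Sorted letters of 'tpso': 'opst'
They match.

Yes


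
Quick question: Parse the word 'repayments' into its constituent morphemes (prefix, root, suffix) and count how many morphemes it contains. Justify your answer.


Step 1: Identify prefix: 're' (meaning: again)
Step 2: Identify root: 'pay'
Step 3: Identify suffix(es): 'ment, s'
Decomposition: re- (prefix: again) + pay (root) + -ment (suffix: action/result) + -s (plural)
Total morphemes: 4

4 morphemes (re- (prefix: again) + pay (root) + -ment (suffix: action/result) + -s (plural))


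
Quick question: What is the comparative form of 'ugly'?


Apply comparative formation (consonant + y: change y to i, add -er): 'ugly' -> 'uglier'.

uglier


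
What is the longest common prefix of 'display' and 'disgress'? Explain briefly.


Compare from the start: 3 characters match: 'dis'. Mismatch at position 4: 'p' vs 'g'.

dis


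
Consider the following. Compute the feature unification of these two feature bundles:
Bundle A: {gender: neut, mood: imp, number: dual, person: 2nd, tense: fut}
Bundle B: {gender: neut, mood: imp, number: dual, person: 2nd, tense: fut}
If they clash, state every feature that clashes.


Compare features:
gender: A=neut vs B=neut -> unified: neut
mood: A=imp vs B=imp -> unified: imp
number: A=dual vs B=dual -> unified: dual
person: A=2nd vs B=2nd -> unified: 2nd
tense: A=fut vs B=fut -> unified: fut
No clashes found.

Unified: {gender: neut, mood: imp, number: dual, person: 2nd, tense: fut}


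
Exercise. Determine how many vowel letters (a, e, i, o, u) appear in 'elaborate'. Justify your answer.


Vowels in 'elaborate': e, a, o, a, e = 5 vowels.

5


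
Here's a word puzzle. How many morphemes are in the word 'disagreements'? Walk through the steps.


Decomposition: dis- (prefix) + agree (root) + -ment (suffix) + -s (plural) = 4 morpheme(s)

4 morphemes


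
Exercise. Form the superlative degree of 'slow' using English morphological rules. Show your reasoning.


Apply superlative formation (add -est): 'slow' -> 'slowest'.

slowest


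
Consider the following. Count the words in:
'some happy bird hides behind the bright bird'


Split into words: some | happy | bird | hides | behind | the | bright | bird = 8 words.

8


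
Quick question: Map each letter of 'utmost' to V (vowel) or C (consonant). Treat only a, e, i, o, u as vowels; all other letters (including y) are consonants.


Letter mapping: u = V, t = C, m = C, o = V, s = C, t = C.

VCCVCC


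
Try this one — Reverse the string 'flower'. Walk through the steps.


Reverse 'flower' character by character: 'rewolf'.

rewolf


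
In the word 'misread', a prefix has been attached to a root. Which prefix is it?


The word 'misread' = 'mis' (prefix) + 'read' (root). The prefix is 'mis'.

mis


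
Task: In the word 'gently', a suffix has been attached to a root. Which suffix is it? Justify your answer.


The word 'gently' = 'gentle' (root) + '-ly' (suffix). The suffix is '-ly'.

ly


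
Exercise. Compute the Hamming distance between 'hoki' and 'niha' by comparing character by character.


Alignment:
Position 1: 'h' vs 'n' = DIFFER
Position 2: 'o' vs 'i' = DIFFER
Position 3: 'k' vs 'h' = DIFFER
Position 4: 'i' vs 'a' = DIFFER
Total differences: 4

4


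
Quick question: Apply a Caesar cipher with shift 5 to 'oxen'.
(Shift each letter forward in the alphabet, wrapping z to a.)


Shift each letter by 5: o -> t, x -> c, e -> j, n -> s. Result: 'tcjs'.

tcjs


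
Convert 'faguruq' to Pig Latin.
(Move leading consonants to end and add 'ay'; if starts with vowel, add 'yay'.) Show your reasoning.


'faguruq': move consonant cluster 'f' to end and add 'ay': 'aguruqfay'.

aguruqfay


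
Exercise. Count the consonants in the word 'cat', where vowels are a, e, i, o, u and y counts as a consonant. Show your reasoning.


Consonants in 'cat': c, t = 2 consonants.

2


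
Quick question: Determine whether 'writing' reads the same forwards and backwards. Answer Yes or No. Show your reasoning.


Forward: 'writing'
Reversed: 'gnitirw'
They differ.

No


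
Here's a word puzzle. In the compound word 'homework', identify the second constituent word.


Split 'homework' into 'home' + 'work'. The second part is 'work'.

work


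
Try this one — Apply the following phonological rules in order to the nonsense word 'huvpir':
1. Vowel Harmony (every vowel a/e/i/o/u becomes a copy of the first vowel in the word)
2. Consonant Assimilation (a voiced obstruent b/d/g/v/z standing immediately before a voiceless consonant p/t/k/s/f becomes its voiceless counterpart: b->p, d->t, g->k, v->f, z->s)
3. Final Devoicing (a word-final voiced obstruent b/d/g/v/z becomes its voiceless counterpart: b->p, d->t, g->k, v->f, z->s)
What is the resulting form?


Starting form: 'huvpir'
Rule 1: Vowel Harmony: all vowels become 'u' (matching first vowel). 'huvpir' -> 'huvpur'
Rule 2: Consonant Assimilation: voiced obstruent before voiceless consonant becomes voiceless ('vp' -> 'fp'). 'huvpur' -> 'hufpur'
Rule 3: Final Devoicing: final consonant 'r' is not one of the voiced obstruents b/d/g/v/z. No change.
Final form: 'hufpur'

hufpur


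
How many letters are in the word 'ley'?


Spell out 'ley' and number each letter: l(1), e(2), y(3). Total: 3 letters.

3


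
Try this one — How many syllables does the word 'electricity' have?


Break 'electricity' into syllables: e-lec-tric-i-ty -> e | lec | tric | i | ty = 5 syllables

5 syllables


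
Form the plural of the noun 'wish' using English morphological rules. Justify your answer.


Apply rule: Add -es (sibilant/fricative ending). 'wish' becomes 'wishes'.

wishes


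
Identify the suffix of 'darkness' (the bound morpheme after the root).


The word 'darkness' = 'dark' (root) + '-ness' (suffix). The suffix is '-ness'.

ness


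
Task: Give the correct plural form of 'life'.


Apply rule: Change -fe to -ves. 'life' becomes 'lives'.

lives


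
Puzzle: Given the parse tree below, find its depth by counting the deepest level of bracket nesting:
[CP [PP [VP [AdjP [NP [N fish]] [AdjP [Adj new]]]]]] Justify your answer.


Count bracket nesting levels:
'[' at pos 0: depth = 1
'[' at pos 4: depth = 2
'[' at pos 8: depth = 3
'[' at pos 12: depth = 4
'[' at pos 18: depth = 5
'[' at pos 22: depth = 6
'[' at pos 32: depth = 5
'[' at pos 38: depth = 6
Maximum depth reached: 6

6


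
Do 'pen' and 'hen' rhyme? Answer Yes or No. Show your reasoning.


Rime (stressed vowel + following sounds) of 'pen': -en = /ɛn/
Rime of 'hen': -en = /ɛn/
/ɛn/ and /ɛn/ are the same ending sound, so the words rhyme.

Yes


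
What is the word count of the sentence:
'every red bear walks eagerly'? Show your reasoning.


Split into words: every | red | bear | walks | eagerly = 5 words.

5


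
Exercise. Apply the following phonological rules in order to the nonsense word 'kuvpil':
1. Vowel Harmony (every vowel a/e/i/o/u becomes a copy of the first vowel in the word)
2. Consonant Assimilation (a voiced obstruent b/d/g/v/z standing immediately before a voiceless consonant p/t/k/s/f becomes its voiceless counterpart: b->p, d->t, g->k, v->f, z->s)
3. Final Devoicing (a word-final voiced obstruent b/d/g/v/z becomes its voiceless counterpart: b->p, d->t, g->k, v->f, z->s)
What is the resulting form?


Starting form: 'kuvpil'
Rule 1: Vowel Harmony: all vowels become 'u' (matching first vowel). 'kuvpil' -> 'kuvpul'
Rule 2: Consonant Assimilation: voiced obstruent before voiceless consonant becomes voiceless ('vp' -> 'fp'). 'kuvpul' -> 'kufpul'
Rule 3: Final Devoicing: final consonant 'l' is not one of the voiced obstruents b/d/g/v/z. No change.
Final form: 'kufpul'

kufpul


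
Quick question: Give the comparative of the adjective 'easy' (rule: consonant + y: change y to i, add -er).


Apply comparative formation (consonant + y: change y to i, add -er): 'easy' -> 'easier'.

easier


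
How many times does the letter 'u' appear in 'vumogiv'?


Letter 'u' in 'vumogiv': found at position(s) 2 = 1 occurrence(s).

1


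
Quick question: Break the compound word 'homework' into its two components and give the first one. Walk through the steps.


Split 'homework' into 'home' + 'work'. The first part is 'home'.

home


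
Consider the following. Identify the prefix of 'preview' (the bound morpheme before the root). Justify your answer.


The word 'preview' = 'pre' (prefix) + 'view' (root). The prefix is 'pre'.

pre


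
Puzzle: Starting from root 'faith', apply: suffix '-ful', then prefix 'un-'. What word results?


Step 1: Add suffix '-ful' to 'faith' = 'faithful'
Step 2: Add prefix 'un-' to 'faithful' = 'unfaithful'

unfaithful


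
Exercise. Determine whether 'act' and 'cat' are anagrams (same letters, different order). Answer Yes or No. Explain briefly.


Sorted letters of 'act': 'act'
Sorted letters of 'cat': 'act'
They match.

Yes


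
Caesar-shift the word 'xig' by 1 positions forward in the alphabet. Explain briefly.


Shift each letter by 1: x -> y, i -> j, g -> h. Result: 'yjh'.

yjh


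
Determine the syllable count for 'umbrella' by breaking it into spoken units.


Break 'umbrella' into syllables: um-brel-la -> um | brel | la = 3 syllables

3 syllables


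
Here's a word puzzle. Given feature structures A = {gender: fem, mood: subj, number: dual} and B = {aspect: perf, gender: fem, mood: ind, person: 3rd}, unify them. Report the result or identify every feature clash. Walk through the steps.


Compare features:
aspect: A=_ vs B=perf -> unified: perf
gender: A=fem vs B=fem -> unified: fem
mood: A=subj vs B=ind -> CLASH
number: A=dual vs B=_ -> unified: dual
person: A=_ vs B=3rd -> unified: 3rd
Clash detected on feature 'mood' (subj vs ind); unification fails.

CLASH on 'mood' (subj vs ind)


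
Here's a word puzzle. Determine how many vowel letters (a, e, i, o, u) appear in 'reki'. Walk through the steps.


Vowels in 'reki': e, i = 2 vowels.

2


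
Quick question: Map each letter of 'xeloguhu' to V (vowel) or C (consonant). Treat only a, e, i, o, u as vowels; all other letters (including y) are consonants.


Letter mapping: x = C, e = V, l = C, o = V, g = C, u = V, h = C, u = V.

CVCVCVCV


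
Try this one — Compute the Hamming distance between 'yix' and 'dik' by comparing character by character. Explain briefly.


Alignment:
Position 1: 'y' vs 'd' = DIFFER
Position 2: 'i' vs 'i' = match
Position 3: 'x' vs 'k' = DIFFER
Total differences: 2

2


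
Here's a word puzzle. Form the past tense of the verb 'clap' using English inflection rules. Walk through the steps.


Apply rule: Double final consonant and add -ed. 'clap' becomes 'clapped'.

clapped


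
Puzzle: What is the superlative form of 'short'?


Apply superlative formation (add -est): 'short' -> 'shortest'.

shortest


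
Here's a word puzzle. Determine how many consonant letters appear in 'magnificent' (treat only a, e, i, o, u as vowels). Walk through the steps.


Consonants in 'magnificent': m, g, n, f, c, n, t = 7 consonants.

7


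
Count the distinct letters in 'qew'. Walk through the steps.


Unique letters in 'qew': {e, q, w} = 3 distinct letters.

3


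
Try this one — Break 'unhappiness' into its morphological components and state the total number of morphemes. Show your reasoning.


Step 1: Identify prefix: 'un' (meaning: not/reverse)
Step 2: Identify root: 'happy'
Step 3: Identify suffix(es): 'ness'
Decomposition: un- (prefix: not/reverse) + happy (root) + -ness (suffix: state of)
Total morphemes: 3

3 morphemes (un- (prefix: not/reverse) + happy (root) + -ness (suffix: state of))


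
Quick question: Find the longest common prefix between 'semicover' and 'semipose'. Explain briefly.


Compare from the start: 4 characters match: 'semi'. Mismatch at position 5: 'c' vs 'p'.

semi


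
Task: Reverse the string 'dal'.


Reverse 'dal' character by character: 'lad'.

lad


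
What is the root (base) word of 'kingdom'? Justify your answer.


Remove suffix '-dom' from 'kingdom' to get root 'king'.

king


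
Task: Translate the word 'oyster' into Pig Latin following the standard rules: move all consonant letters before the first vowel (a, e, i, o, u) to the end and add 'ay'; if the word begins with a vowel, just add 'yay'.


'oyster' starts with a vowel, so add 'yay': 'oysteryay'.

oysteryay


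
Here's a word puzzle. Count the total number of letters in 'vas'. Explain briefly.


Spell out 'vas' and number each letter: v(1), a(2), s(3). Total: 3 letters.

3


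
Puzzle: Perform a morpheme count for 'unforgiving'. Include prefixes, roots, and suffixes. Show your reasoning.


Decomposition: un- (prefix) + forgive (root) + -ing (suffix) = 3 morpheme(s)

3 morphemes


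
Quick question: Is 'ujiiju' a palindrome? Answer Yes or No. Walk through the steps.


Forward: 'ujiiju'
Reversed: 'ujiiju'
They are identical.

Yes


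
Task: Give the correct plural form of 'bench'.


Apply rule: Add -es (sibilant/fricative ending). 'bench' becomes 'benches'.

benches


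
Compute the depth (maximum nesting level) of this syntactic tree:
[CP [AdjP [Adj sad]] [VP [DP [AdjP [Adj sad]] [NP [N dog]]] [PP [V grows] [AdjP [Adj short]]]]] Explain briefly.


Count bracket nesting levels:
'[' at pos 0: depth = 1
'[' at pos 4: depth = 2
'[' at pos 10: depth = 3
'[' at pos 21: depth = 2
'[' at pos 25: depth = 3
'[' at pos 29: depth = 4
'[' at pos 35: depth = 5
'[' at pos 46: depth = 4
'[' at pos 50: depth = 5
'[' at pos 60: depth = 3
'[' at pos 64: depth = 4
'[' at pos 74: depth = 4
'[' at pos 80: depth = 5
Maximum depth reached: 5

5


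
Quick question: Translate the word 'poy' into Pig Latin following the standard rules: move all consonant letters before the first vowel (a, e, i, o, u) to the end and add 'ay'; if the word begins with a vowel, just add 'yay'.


'poy': move consonant cluster 'p' to end and add 'ay': 'oypay'.

oypay


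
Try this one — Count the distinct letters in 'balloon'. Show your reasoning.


Unique letters in 'balloon': {a, b, l, n, o} = 5 distinct letters.

5


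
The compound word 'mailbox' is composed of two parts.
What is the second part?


Split 'mailbox' into 'mail' + 'box'. The second part is 'box'.

box


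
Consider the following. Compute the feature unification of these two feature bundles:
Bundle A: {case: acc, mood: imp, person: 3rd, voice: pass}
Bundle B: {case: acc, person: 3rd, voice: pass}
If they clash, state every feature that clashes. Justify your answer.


Compare features:
case: A=acc vs B=acc -> unified: acc
mood: A=imp vs B=_ -> unified: imp
person: A=3rd vs B=3rd -> unified: 3rd
voice: A=pass vs B=pass -> unified: pass
No clashes found.

Unified: {case: acc, mood: imp, person: 3rd, voice: pass}


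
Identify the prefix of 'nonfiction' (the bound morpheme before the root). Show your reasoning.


The word 'nonfiction' = 'non' (prefix) + 'fiction' (root). The prefix is 'non'.

non


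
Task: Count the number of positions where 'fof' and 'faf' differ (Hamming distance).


Alignment:
Position 1: 'f' vs 'f' = match
Position 2: 'o' vs 'a' = DIFFER
Position 3: 'f' vs 'f' = match
Total differences: 1

1


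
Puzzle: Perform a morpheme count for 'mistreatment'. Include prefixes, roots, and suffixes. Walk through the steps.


Decomposition: mis- (prefix) + treat (root) + -ment (suffix) = 3 morpheme(s)

3 morphemes


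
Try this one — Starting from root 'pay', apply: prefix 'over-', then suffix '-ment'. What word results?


Step 1: Add prefix 'over-' to 'pay' = 'overpay'
Step 2: Add suffix '-ment' to 'overpay' = 'overpayment'

overpayment


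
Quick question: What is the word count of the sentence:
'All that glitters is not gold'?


Split into words: All | that | glitters | is | not | gold = 6 words.

6


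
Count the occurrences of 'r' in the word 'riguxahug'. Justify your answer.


Letter 'r' in 'riguxahug': found at position(s) 1 = 1 occurrence(s).

1


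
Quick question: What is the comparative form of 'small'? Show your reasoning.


Apply comparative formation (add -er): 'small' -> 'smaller'.

smaller


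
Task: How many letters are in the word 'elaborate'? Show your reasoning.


Spell out 'elaborate' and number each letter: e(1), l(2), a(3), b(4), o(5), r(6), a(7), t(8), e(9). Total: 9 letters.

9


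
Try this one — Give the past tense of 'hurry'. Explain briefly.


Apply rule: Change -y to -ied. 'hurry' becomes 'hurried'.

hurried


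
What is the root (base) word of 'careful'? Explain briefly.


Remove suffix '-ful' from 'careful' to get root 'care'.

care


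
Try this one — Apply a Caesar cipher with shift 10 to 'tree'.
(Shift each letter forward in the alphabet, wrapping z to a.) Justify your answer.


Shift each letter by 10: t -> d, r -> b, e -> o, e -> o. Result: 'dboo'.

dboo


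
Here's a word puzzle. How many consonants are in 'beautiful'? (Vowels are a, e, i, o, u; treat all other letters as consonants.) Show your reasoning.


Consonants in 'beautiful': b, t, f, l = 4 consonants.

4


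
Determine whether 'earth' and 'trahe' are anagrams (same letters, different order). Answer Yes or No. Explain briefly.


Sorted letters of 'earth': 'aehrt'
Sorted letters of 'trahe': 'aehrt'
They match.

Yes


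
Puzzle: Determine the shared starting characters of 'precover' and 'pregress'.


Compare from the start: 3 characters match: 'pre'. Mismatch at position 4: 'c' vs 'g'.

pre


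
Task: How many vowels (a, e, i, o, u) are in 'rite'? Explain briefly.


Vowels in 'rite': i, e = 2 vowels.

2


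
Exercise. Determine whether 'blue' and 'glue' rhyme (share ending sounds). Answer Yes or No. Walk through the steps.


Rime (stressed vowel + following sounds) of 'blue': -ue = /uː/
Rime of 'glue': -ue = /uː/
/uː/ and /uː/ are the same ending sound, so the words rhyme.

Yes


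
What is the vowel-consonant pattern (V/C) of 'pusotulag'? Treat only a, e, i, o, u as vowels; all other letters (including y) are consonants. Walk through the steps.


Letter mapping: p = C, u = V, s = C, o = V, t = C, u = V, l = C, a = V, g = C.

CVCVCVCVC


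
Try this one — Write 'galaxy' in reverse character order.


Reverse 'galaxy' character by character: 'yxalag'.

yxalag


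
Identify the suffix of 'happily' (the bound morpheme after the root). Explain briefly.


The word 'happily' = 'happy' (root) + '-ly' (suffix). The suffix is '-ly'.

ly


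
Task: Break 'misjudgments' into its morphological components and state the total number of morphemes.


Step 1: Identify prefix: 'mis' (meaning: wrongly)
Step 2: Identify root: 'judge'
Step 3: Identify suffix(es): 'ment, s'
Decomposition: mis- (prefix: wrongly) + judge (root) + -ment (suffix: action/result) + -s (plural)
Total morphemes: 4

4 morphemes (mis- (prefix: wrongly) + judge (root) + -ment (suffix: action/result) + -s (plural))


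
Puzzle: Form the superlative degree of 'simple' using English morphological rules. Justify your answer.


Apply superlative formation (ends in e: add -st): 'simple' -> 'simplest'.

simplest


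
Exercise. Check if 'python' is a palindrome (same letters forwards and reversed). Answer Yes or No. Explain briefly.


Forward: 'python'
Reversed: 'nohtyp'
They differ.

No


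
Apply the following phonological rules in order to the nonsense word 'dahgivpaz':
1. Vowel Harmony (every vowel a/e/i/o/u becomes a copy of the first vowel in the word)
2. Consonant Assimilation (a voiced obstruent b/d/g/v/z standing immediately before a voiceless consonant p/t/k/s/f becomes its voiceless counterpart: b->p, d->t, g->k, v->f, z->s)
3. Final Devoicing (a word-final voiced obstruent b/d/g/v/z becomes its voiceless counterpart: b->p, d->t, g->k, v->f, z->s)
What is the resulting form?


Starting form: 'dahgivpaz'
Rule 1: Vowel Harmony: all vowels become 'a' (matching first vowel). 'dahgivpaz' -> 'dahgavpaz'
Rule 2: Consonant Assimilation: voiced obstruent before voiceless consonant becomes voiceless ('vp' -> 'fp'). 'dahgavpaz' -> 'dahgafpaz'
Rule 3: Final Devoicing: word-final voiced obstruent 'z' becomes voiceless 's'. 'dahgafpaz' -> 'dahgafpas'
Final form: 'dahgafpas'

dahgafpas


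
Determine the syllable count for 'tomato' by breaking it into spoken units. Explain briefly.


Break 'tomato' into syllables: to-ma-to -> to | ma | to = 3 syllables

3 syllables


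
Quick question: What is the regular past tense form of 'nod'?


Apply rule: Double final consonant and add -ed. 'nod' becomes 'nodded'.

nodded


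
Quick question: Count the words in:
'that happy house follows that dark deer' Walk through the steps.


Split into words: that | happy | house | follows | that | dark | deer = 7 words.

7


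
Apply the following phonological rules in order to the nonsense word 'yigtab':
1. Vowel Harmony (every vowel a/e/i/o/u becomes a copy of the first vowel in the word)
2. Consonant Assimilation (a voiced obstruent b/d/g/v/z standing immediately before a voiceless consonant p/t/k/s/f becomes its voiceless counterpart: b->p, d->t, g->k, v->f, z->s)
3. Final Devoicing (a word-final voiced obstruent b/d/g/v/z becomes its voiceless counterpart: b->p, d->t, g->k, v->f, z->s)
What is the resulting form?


Starting form: 'yigtab'
Rule 1: Vowel Harmony: all vowels become 'i' (matching first vowel). 'yigtab' -> 'yigtib'
Rule 2: Consonant Assimilation: voiced obstruent before voiceless consonant becomes voiceless ('gt' -> 'kt'). 'yigtib' -> 'yiktib'
Rule 3: Final Devoicing: word-final voiced obstruent 'b' becomes voiceless 'p'. 'yiktib' -> 'yiktip'
Final form: 'yiktip'

yiktip


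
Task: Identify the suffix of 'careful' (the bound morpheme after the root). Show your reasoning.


The word 'careful' = 'care' (root) + '-ful' (suffix). The suffix is '-ful'.

ful


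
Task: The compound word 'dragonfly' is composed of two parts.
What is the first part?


Split 'dragonfly' into 'dragon' + 'fly'. The first part is 'dragon'.

dragon


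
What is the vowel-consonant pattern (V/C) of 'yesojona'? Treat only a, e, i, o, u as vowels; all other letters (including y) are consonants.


Letter mapping: y = C, e = V, s = C, o = V, j = C, o = V, n = C, a = V.

CVCVCVCV


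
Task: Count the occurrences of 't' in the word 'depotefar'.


Letter 't' in 'depotefar': found at position(s) 5 = 1 occurrence(s).

1


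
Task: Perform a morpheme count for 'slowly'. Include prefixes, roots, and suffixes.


Decomposition: slow (root) + -ly (suffix) = 2 morpheme(s)

2 morphemes


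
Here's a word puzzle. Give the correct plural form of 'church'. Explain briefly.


Apply rule: Add -es (sibilant/fricative ending). 'church' becomes 'churches'.

churches


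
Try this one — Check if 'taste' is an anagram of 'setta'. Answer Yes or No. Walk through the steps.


Sorted letters of 'taste': 'aestt'
Sorted letters of 'setta': 'aestt'
They match.

Yes


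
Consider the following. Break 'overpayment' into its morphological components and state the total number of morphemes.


Step 1: Identify prefix: 'over' (meaning: excessively)
Step 2: Identify root: 'pay'
Step 3: Identify suffix(es): 'ment'
Decomposition: over- (prefix: excessively) + pay (root) + -ment (suffix: action/result)
Total morphemes: 3

3 morphemes (over- (prefix: excessively) + pay (root) + -ment (suffix: action/result))


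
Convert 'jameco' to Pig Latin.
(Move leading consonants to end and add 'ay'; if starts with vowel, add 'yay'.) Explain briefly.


'jameco': move consonant cluster 'j' to end and add 'ay': 'amecojay'.

amecojay


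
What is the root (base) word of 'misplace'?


Remove prefix 'mis' from 'misplace' to get root 'place'.

place


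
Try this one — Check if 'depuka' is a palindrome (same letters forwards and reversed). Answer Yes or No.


Forward: 'depuka'
Reversed: 'akuped'
They differ.

No


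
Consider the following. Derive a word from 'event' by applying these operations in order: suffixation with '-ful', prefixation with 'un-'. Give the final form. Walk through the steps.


Step 1: Add suffix '-ful' to 'event' = 'eventful'
Step 2: Add prefix 'un-' to 'eventful' = 'uneventful'

uneventful


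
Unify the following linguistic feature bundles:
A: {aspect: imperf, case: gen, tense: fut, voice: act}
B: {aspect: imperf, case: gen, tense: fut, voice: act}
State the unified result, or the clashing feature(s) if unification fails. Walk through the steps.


Compare features:
aspect: A=imperf vs B=imperf -> unified: imperf
case: A=gen vs B=gen -> unified: gen
tense: A=fut vs B=fut -> unified: fut
voice: A=act vs B=act -> unified: act
No clashes found.

Unified: {aspect: imperf, case: gen, tense: fut, voice: act}


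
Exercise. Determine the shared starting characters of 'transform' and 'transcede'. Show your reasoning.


Compare from the start: 5 characters match: 'trans'. Mismatch at position 6: 'f' vs 'c'.

trans


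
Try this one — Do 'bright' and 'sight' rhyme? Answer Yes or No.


Rime (stressed vowel + following sounds) of 'bright': -ight = /aɪt/
Rime of 'sight': -ight = /aɪt/
/aɪt/ and /aɪt/ are the same ending sound, so the words rhyme.

Yes


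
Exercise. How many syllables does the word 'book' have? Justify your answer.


Break 'book' into syllables: book -> book = 1 syllable

1 syllable


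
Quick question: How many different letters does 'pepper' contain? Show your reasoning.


Unique letters in 'pepper': {e, p, r} = 3 distinct letters.

3


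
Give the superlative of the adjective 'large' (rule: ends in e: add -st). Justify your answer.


Apply superlative formation (ends in e: add -st): 'large' -> 'largest'.

largest


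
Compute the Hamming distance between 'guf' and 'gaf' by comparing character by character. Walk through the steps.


Alignment:
Position 1: 'g' vs 'g' = match
Position 2: 'u' vs 'a' = DIFFER
Position 3: 'f' vs 'f' = match
Total differences: 1

1


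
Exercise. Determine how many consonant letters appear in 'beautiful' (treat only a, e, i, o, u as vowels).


Consonants in 'beautiful': b, t, f, l = 4 consonants.

4


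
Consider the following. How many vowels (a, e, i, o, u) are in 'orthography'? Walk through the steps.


Vowels in 'orthography': o, o, a = 3 vowels.

3


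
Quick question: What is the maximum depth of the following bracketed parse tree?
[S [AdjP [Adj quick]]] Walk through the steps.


Count bracket nesting levels:
'[' at pos 0: depth = 1
'[' at pos 3: depth = 2
'[' at pos 9: depth = 3
Maximum depth reached: 3

3


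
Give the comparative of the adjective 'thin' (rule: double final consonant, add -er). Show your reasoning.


Apply comparative formation (double final consonant, add -er): 'thin' -> 'thinner'.

thinner


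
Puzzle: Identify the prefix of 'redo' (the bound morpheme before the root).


The word 'redo' = 're' (prefix) + 'do' (root). The prefix is 're'.

re


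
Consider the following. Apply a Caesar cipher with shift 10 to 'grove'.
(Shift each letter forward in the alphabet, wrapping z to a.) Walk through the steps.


Shift each letter by 10: g -> q, r -> b, o -> y, v -> f, e -> o. Result: 'qbyfo'.

qbyfo


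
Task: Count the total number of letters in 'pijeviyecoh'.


Spell out 'pijeviyecoh' and number each letter: p(1), i(2), j(3), e(4), v(5), i(6), y(7), e(8), c(9), o(10), h(11). Total: 11 letters.

11


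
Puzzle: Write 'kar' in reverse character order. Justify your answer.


Reverse 'kar' character by character: 'rak'.

rak


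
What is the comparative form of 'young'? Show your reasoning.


Apply comparative formation (add -er): 'young' -> 'younger'.

younger


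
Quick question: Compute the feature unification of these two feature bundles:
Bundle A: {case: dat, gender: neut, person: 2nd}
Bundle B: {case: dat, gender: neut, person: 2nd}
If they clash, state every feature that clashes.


Compare features:
case: A=dat vs B=dat -> unified: dat
gender: A=neut vs B=neut -> unified: neut
person: A=2nd vs B=2nd -> unified: 2nd
No clashes found.

Unified: {case: dat, gender: neut, person: 2nd}


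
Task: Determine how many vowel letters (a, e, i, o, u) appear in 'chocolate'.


Vowels in 'chocolate': o, o, a, e = 4 vowels.

4


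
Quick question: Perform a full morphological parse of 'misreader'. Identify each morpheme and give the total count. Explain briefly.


Step 1: Identify prefix: 'mis' (meaning: wrongly)
Step 2: Identify root: 'read'
Step 3: Identify suffix(es): 'er'
Decomposition: mis- (prefix: wrongly) + read (root) + -er (suffix: one who)
Total morphemes: 3

3 morphemes (mis- (prefix: wrongly) + read (root) + -er (suffix: one who))


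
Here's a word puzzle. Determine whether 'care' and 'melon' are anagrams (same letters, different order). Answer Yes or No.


Sorted letters of 'care': 'acer'
Sorted letters of 'melon': 'elmno'
They do not match.

No


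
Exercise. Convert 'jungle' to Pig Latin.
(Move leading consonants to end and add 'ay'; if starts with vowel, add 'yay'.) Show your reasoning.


'jungle': move consonant cluster 'j' to end and add 'ay': 'unglejay'.

unglejay


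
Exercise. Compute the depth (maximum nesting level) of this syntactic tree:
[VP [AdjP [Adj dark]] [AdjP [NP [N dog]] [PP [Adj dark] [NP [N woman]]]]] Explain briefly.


Count bracket nesting levels:
'[' at pos 0: depth = 1
'[' at pos 4: depth = 2
'[' at pos 10: depth = 3
'[' at pos 22: depth = 2
'[' at pos 28: depth = 3
'[' at pos 32: depth = 4
'[' at pos 41: depth = 3
'[' at pos 45: depth = 4
'[' at pos 56: depth = 4
'[' at pos 60: depth = 5
Maximum depth reached: 5

5


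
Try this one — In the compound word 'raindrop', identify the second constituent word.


Split 'raindrop' into 'rain' + 'drop'. The second part is 'drop'.

drop


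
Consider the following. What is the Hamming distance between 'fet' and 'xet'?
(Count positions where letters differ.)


Alignment:
Position 1: 'f' vs 'x' = DIFFER
Position 2: 'e' vs 'e' = match
Position 3: 't' vs 't' = match
Total differences: 1

1


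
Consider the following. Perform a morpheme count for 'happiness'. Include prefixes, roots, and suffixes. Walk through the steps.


Decomposition: happy (root) + -ness (suffix) = 2 morpheme(s)

2 morphemes


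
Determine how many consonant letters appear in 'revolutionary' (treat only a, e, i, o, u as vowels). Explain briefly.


Consonants in 'revolutionary': r, v, l, t, n, r, y = 7 consonants.

7


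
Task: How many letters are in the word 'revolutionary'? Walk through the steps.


Spell out 'revolutionary' and number each letter: r(1), e(2), v(3), o(4), l(5), u(6), t(7), i(8), o(9), n(10), a(11), r(12), y(13). Total: 13 letters.

13


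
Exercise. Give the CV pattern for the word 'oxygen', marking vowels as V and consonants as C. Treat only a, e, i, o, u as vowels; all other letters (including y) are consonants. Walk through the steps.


Letter mapping: o = V, x = C, y = C, g = C, e = V, n = C.

VCCCVC


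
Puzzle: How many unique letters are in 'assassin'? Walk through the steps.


Unique letters in 'assassin': {a, i, n, s} = 4 distinct letters.

4


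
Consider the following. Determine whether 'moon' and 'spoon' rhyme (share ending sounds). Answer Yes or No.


Rime (stressed vowel + following sounds) of 'moon': -oon = /uːn/
Rime of 'spoon': -oon = /uːn/
/uːn/ and /uːn/ are the same ending sound, so the words rhyme.

Yes


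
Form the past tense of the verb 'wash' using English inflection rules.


Apply rule: Add -ed. 'wash' becomes 'washed'.

washed


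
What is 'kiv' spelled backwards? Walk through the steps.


Reverse 'kiv' character by character: 'vik'.

vik


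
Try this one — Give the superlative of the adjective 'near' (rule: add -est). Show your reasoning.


Apply superlative formation (add -est): 'near' -> 'nearest'.

nearest


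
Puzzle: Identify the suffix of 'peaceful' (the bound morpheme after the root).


The word 'peaceful' = 'peace' (root) + '-ful' (suffix). The suffix is '-ful'.

ful


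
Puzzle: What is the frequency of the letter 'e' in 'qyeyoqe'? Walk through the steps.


Letter 'e' in 'qyeyoqe': found at position(s) 3, 7 = 2 occurrence(s).

2


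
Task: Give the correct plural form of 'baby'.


Apply rule: Change -y to -ies (consonant + y). 'baby' becomes 'babies'.

babies


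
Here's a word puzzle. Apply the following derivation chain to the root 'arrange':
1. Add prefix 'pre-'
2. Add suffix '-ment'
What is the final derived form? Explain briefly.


Step 1: Add prefix 'pre-' to 'arrange' = 'prearrange'
Step 2: Add suffix '-ment' to 'prearrange' = 'prearrangement'

prearrangement


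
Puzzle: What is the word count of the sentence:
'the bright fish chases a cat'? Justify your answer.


Split into words: the | bright | fish | chases | a | cat = 6 words.

6


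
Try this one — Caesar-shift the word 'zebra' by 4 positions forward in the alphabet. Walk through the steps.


Shift each letter by 4: z -> d, e -> i, b -> f, r -> v, a -> e. Result: 'difve'.

difve


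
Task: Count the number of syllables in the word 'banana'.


Break 'banana' into syllables: ba-na-na -> ba | na | na = 3 syllables

3 syllables


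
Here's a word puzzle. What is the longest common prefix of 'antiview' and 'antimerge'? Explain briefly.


Compare from the start: 4 characters match: 'anti'. Mismatch at position 5: 'v' vs 'm'.

anti
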